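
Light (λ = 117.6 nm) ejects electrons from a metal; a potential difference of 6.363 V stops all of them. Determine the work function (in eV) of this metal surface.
4.18 eV

The stopping potential gives the maximum kinetic energy: KE_max = eV_s = 6.363 eV

From Einstein's photoelectric equation: KE_max = hc/λ - φ
Rearranging: φ = hc/λ - KE_max

Calculate photon energy:
E_photon = hc/λ = (6.626×10⁻³⁴ J·s)(3×10⁸ m/s) / (117.6×10⁻⁹ m) = 10.5429 eV

Therefore:
φ = 10.5429 - 6.363 = 4.18 eV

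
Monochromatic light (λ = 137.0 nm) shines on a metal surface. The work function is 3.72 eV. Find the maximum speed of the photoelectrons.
1.3693e+06 m/s

First, find the maximum kinetic energy:
E_photon = hc/λ = 9.0499 eV
KE_max = E_photon - φ = 9.0499 - 3.72 = 5.3299 eV

Convert to Joules: KE_max = 5.3299 × 1.602×10⁻¹⁹ J = 8.5395e-19 J

Then use KE = ½mv² to find velocity:
v = √(2·KE/m) = √(2 × 8.5395e-19 J / 9.109e-31 kg)
v = 1.3693e+06 m/s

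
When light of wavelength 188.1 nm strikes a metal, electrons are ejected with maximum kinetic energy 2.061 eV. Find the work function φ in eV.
4.53 eV

From Einstein's photoelectric equation: KE_max = hf - φ = hc/λ - φ

Rearranging for φ:
φ = hc/λ - KE_max

Calculate photon energy:
E_photon = hc/λ = 6.5914 eV

Therefore:
φ = 6.5914 - 2.061 = 4.53 eV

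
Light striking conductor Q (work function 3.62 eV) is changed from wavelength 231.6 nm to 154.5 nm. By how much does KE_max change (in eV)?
2.6715 eV

Using Einstein's equation: KE_max = hc/λ - φ

For λ₁ = 231.6 nm:
KE₁ = hc/λ₁ - φ = 5.3534 - 3.62 = 1.7334 eV

For λ₂ = 154.5 nm:
KE₂ = hc/λ₂ - φ = 8.0249 - 3.62 = 4.4049 eV

Change in KE:
ΔKE = KE₂ - KE₁ = 4.4049 - 1.7334 = 2.6715 eV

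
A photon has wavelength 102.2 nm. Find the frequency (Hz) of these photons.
2.9334e+15 Hz

Using the wave equation: c = fλ

Solving for frequency:
f = c/λ = (3×10⁸ m/s) / (102.2×10⁻⁹ m)
f = 2.9334e+15 Hz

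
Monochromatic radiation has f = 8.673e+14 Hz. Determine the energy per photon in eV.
3.5869 eV

Using E = hf:

E = hf = (6.626×10⁻³⁴ J·s)(8.673e+14 Hz)
E = 3.5869 eV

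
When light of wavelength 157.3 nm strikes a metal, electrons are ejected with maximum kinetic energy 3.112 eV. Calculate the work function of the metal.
4.77 eV

From Einstein's photoelectric equation: KE_max = hf - φ = hc/λ - φ

Rearranging for φ:
φ = hc/λ - KE_max

Calculate photon energy:
E_photon = hc/λ = 7.8820 eV

Therefore:
φ = 7.8820 - 3.112 = 4.77 eV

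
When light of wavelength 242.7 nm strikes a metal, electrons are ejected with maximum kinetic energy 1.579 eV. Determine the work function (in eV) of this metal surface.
3.53 eV

From Einstein's photoelectric equation: KE_max = hf - φ = hc/λ - φ

Rearranging for φ:
φ = hc/λ - KE_max

Calculate photon energy:
E_photon = hc/λ = 5.1085 eV

Therefore:
φ = 5.1085 - 1.579 = 3.53 eV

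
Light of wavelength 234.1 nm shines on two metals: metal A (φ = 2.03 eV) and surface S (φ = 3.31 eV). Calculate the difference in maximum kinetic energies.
1.2800 eV

Using KE_max = hc/λ - φ for each metal:

Photon energy: E = hc/λ = 5.2962 eV

For metal A (φ₁ = 2.03 eV):
KE₁ = E - φ₁ = 5.2962 - 2.03 = 3.2662 eV

For surface S (φ₂ = 3.31 eV):
KE₂ = E - φ₂ = 5.2962 - 3.31 = 1.9862 eV

Difference:
ΔKE = KE₁ - KE₂ = 3.2662 - 1.9862 = 1.2800 eV

Note: The difference equals the difference in work functions: 3.31 - 2.03 = 1.28 eV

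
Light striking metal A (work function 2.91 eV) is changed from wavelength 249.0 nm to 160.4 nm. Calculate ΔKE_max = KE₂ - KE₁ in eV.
2.7504 eV

Using Einstein's equation: KE_max = hc/λ - φ

For λ₁ = 249.0 nm:
KE₁ = hc/λ₁ - φ = 4.9793 - 2.91 = 2.0693 eV

For λ₂ = 160.4 nm:
KE₂ = hc/λ₂ - φ = 7.7297 - 2.91 = 4.8197 eV

Change in KE:
ΔKE = KE₂ - KE₁ = 4.8197 - 2.0693 = 2.7504 eV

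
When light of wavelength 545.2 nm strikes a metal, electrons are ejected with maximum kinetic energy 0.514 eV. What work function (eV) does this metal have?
1.76 eV

From Einstein's photoelectric equation: KE_max = hf - φ = hc/λ - φ

Rearranging for φ:
φ = hc/λ - KE_max

Calculate photon energy:
E_photon = hc/λ = 2.2741 eV

Therefore:
φ = 2.2741 - 0.514 = 1.76 eV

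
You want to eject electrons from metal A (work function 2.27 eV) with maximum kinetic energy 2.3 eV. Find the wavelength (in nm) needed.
271.30 nm

From Einstein's equation: KE_max = hc/λ - φ

Rearranging for λ:
hc/λ = KE_max + φ
λ = hc/(KE_max + φ)

Required photon energy:
E_photon = KE_max + φ = 2.3 + 2.27 = 4.57 eV

Required wavelength:
λ = hc/E_photon = (6.626×10⁻³⁴)(3×10⁸) / (4.57 × 1.602×10⁻¹⁹)
λ = 271.30 nm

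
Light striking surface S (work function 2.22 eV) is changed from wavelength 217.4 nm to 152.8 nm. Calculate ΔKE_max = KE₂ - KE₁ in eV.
2.4111 eV

Using Einstein's equation: KE_max = hc/λ - φ

For λ₁ = 217.4 nm:
KE₁ = hc/λ₁ - φ = 5.7030 - 2.22 = 3.4830 eV

For λ₂ = 152.8 nm:
KE₂ = hc/λ₂ - φ = 8.1141 - 2.22 = 5.8941 eV

Change in KE:
ΔKE = KE₂ - KE₁ = 5.8941 - 3.4830 = 2.4111 eV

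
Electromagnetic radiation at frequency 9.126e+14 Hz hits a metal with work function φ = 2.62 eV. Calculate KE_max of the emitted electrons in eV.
1.1542 eV

Using Einstein's photoelectric equation: KE_max = hf - φ

First, calculate the photon energy:
E_photon = hf = (6.626×10⁻³⁴ J·s)(9.126e+14 Hz)
E_photon = 3.7742 eV

Then, the maximum kinetic energy:
KE_max = E_photon - φ = 3.7742 eV - 2.62 eV = 1.1542 eV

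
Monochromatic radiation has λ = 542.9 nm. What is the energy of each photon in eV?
2.2837 eV

Using E = hf = hc/λ:

E = hc/λ = (6.626×10⁻³⁴ J·s)(3×10⁸ m/s) / (542.9×10⁻⁹ m)
E = 2.2837 eV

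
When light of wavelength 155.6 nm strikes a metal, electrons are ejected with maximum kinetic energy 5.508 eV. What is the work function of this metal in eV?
2.46 eV

From Einstein's photoelectric equation: KE_max = hf - φ = hc/λ - φ

Rearranging for φ:
φ = hc/λ - KE_max

Calculate photon energy:
E_photon = hc/λ = 7.9681 eV

Therefore:
φ = 7.9681 - 5.508 = 2.46 eV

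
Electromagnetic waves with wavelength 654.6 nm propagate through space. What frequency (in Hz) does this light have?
4.5798e+14 Hz

Using the wave equation: c = fλ

Solving for frequency:
f = c/λ = (3×10⁸ m/s) / (654.6×10⁻⁹ m)
f = 4.5798e+14 Hz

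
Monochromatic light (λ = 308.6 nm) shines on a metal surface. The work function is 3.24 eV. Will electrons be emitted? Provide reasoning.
Yes

For photoemission, the photon energy must exceed the work function.

Photon energy: E = hc/λ = 4.0176 eV
Work function: φ = 3.24 eV

Since E_photon (4.0176 eV) > φ (3.24 eV), photoemission WILL occur.
The threshold wavelength is λ₀ = hc/φ = 382.7 nm.
Since 308.6 nm < 382.7 nm, the light has sufficient energy.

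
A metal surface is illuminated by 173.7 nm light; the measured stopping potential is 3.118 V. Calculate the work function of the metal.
4.02 eV

The stopping potential gives the maximum kinetic energy: KE_max = eV_s = 3.118 eV

From Einstein's photoelectric equation: KE_max = hc/λ - φ
Rearranging: φ = hc/λ - KE_max

Calculate photon energy:
E_photon = hc/λ = (6.626×10⁻³⁴ J·s)(3×10⁸ m/s) / (173.7×10⁻⁹ m) = 7.1378 eV

Therefore:
φ = 7.1378 - 3.118 = 4.02 eV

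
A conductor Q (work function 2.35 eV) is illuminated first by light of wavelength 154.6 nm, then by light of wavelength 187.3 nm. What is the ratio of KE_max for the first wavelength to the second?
1.3279

Using Einstein's equation: KE_max = hc/λ - φ

For λ₁ = 154.6 nm:
E₁ = hc/λ₁ = 8.0197 eV
KE₁ = E₁ - φ = 8.0197 - 2.35 = 5.6697 eV

For λ₂ = 187.3 nm:
E₂ = hc/λ₂ = 6.6196 eV
KE₂ = E₂ - φ = 6.6196 - 2.35 = 4.2696 eV

Ratio: KE₁/KE₂ = 5.6697/4.2696 = 1.3279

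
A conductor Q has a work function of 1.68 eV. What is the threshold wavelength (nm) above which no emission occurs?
738.00 nm

The threshold wavelength is when the photon energy equals the work function:
hc/λ₀ = φ

Solving for λ₀:
λ₀ = hc/φ = (6.626×10⁻³⁴ J·s)(3×10⁸ m/s) / (1.68 eV × 1.602×10⁻¹⁹ J/eV)
λ₀ = 738.00 nm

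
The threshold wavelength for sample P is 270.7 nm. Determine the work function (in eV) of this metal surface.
4.58 eV

At the threshold wavelength, photon energy equals work function:
φ = hc/λ₀

Calculating:
φ = (6.626×10⁻³⁴ J·s)(3×10⁸ m/s) / (270.7×10⁻⁹ m)
φ = 4.58 eV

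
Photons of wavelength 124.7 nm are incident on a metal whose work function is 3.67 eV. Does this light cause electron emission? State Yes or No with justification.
Yes

For photoemission, the photon energy must exceed the work function.

Photon energy: E = hc/λ = 9.9426 eV
Work function: φ = 3.67 eV

Since E_photon (9.9426 eV) > φ (3.67 eV), photoemission WILL occur.
The threshold wavelength is λ₀ = hc/φ = 337.8 nm.
Since 124.7 nm < 337.8 nm, the light has sufficient energy.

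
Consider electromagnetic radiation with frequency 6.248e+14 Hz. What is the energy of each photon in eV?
2.5840 eV

Using E = hf:

E = hf = (6.626×10⁻³⁴ J·s)(6.248e+14 Hz)
E = 2.5840 eV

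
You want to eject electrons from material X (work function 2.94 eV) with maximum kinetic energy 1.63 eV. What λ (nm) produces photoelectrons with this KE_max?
271.30 nm

From Einstein's equation: KE_max = hc/λ - φ

Rearranging for λ:
hc/λ = KE_max + φ
λ = hc/(KE_max + φ)

Required photon energy:
E_photon = KE_max + φ = 1.63 + 2.94 = 4.57 eV

Required wavelength:
λ = hc/E_photon = (6.626×10⁻³⁴)(3×10⁸) / (4.57 × 1.602×10⁻¹⁹)
λ = 271.30 nm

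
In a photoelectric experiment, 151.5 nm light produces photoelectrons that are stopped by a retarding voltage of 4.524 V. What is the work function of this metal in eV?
3.66 eV

The stopping potential gives the maximum kinetic energy: KE_max = eV_s = 4.524 eV

From Einstein's photoelectric equation: KE_max = hc/λ - φ
Rearranging: φ = hc/λ - KE_max

Calculate photon energy:
E_photon = hc/λ = (6.626×10⁻³⁴ J·s)(3×10⁸ m/s) / (151.5×10⁻⁹ m) = 8.1838 eV

Therefore:
φ = 8.1838 - 4.524 = 3.66 eV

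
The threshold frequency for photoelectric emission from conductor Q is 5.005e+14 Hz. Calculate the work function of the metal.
2.07 eV

At the threshold frequency, photon energy equals work function:
φ = hf₀

Calculating:
φ = (6.626×10⁻³⁴ J·s)(5.005e+14 Hz)
φ = 2.07 eV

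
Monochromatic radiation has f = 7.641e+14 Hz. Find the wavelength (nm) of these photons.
392.35 nm

Using the wave equation: c = fλ

Solving for wavelength:
λ = c/f = (3×10⁸ m/s) / (7.641e+14 Hz)
λ = 392.35 nm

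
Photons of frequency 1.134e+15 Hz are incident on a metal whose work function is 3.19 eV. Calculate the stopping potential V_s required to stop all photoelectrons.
1.4998 V

The stopping potential V_s satisfies: eV_s = KE_max

First, find KE_max using Einstein's equation:
E_photon = hf = (6.626×10⁻³⁴ J·s)(1.134e+15 Hz) = 4.6898 eV
KE_max = E_photon - φ = 4.6898 - 3.19 = 1.4998 eV

Since eV_s = KE_max:
V_s = KE_max/e = 1.4998 V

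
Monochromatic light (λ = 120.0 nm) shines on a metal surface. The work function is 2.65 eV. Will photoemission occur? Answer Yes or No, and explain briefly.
Yes

For photoemission, the photon energy must exceed the work function.

Photon energy: E = hc/λ = 10.3320 eV
Work function: φ = 2.65 eV

Since E_photon (10.3320 eV) > φ (2.65 eV), photoemission WILL occur.
The threshold wavelength is λ₀ = hc/φ = 467.9 nm.
Since 120.0 nm < 467.9 nm, the light has sufficient energy.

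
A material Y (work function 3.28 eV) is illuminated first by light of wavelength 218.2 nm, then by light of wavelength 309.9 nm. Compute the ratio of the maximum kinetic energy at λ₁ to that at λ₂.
3.3327

Using Einstein's equation: KE_max = hc/λ - φ

For λ₁ = 218.2 nm:
E₁ = hc/λ₁ = 5.6821 eV
KE₁ = E₁ - φ = 5.6821 - 3.28 = 2.4021 eV

For λ₂ = 309.9 nm:
E₂ = hc/λ₂ = 4.0008 eV
KE₂ = E₂ - φ = 4.0008 - 3.28 = 0.7208 eV

Ratio: KE₁/KE₂ = 2.4021/0.7208 = 3.3327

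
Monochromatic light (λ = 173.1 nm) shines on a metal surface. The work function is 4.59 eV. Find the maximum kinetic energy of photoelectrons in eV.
2.5726 eV

Using Einstein's photoelectric equation: KE_max = hf - φ = hc/λ - φ

First, calculate the photon energy:
E_photon = hc/λ = (6.626×10⁻³⁴ J·s)(3×10⁸ m/s) / (173.1×10⁻⁹ m)
E_photon = 7.1626 eV

Then, the maximum kinetic energy:
KE_max = E_photon - φ = 7.1626 eV - 4.59 eV = 2.5726 eV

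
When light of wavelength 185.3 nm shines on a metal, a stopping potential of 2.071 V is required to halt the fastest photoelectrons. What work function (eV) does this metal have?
4.62 eV

The stopping potential gives the maximum kinetic energy: KE_max = eV_s = 2.071 eV

From Einstein's photoelectric equation: KE_max = hc/λ - φ
Rearranging: φ = hc/λ - KE_max

Calculate photon energy:
E_photon = hc/λ = (6.626×10⁻³⁴ J·s)(3×10⁸ m/s) / (185.3×10⁻⁹ m) = 6.6910 eV

Therefore:
φ = 6.6910 - 2.071 = 4.62 eV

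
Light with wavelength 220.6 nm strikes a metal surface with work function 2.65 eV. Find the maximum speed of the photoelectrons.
1.0222e+06 m/s

First, find the maximum kinetic energy:
E_photon = hc/λ = 5.6203 eV
KE_max = E_photon - φ = 5.6203 - 2.65 = 2.9703 eV

Convert to Joules: KE_max = 2.9703 × 1.602×10⁻¹⁹ J = 4.7590e-19 J

Then use KE = ½mv² to find velocity:
v = √(2·KE/m) = √(2 × 4.7590e-19 J / 9.109e-31 kg)
v = 1.0222e+06 m/s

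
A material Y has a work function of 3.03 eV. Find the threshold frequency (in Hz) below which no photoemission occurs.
7.3265e+14 Hz

The threshold frequency is when the photon energy equals the work function:
hf₀ = φ

Solving for f₀:
f₀ = φ/h = (3.03 eV × 1.602×10⁻¹⁹ J/eV) / (6.626×10⁻³⁴ J·s)
f₀ = 7.3265e+14 Hz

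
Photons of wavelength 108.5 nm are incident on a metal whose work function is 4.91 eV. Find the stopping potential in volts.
6.5171 V

The stopping potential V_s satisfies: eV_s = KE_max

First, find KE_max using Einstein's equation:
E_photon = hc/λ = 11.4271 eV
KE_max = E_photon - φ = 11.4271 - 4.91 = 6.5171 eV

Since eV_s = KE_max:
V_s = KE_max/e = 6.5171 V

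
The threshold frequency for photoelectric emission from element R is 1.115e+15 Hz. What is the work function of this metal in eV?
4.61 eV

At the threshold frequency, photon energy equals work function:
φ = hf₀

Calculating:
φ = (6.626×10⁻³⁴ J·s)(1.115e+15 Hz)
φ = 4.61 eV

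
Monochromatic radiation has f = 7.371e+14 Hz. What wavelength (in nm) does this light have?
406.72 nm

Using the wave equation: c = fλ

Solving for wavelength:
λ = c/f = (3×10⁸ m/s) / (7.371e+14 Hz)
λ = 406.72 nm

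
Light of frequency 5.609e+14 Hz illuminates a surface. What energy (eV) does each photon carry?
2.3197 eV

Using E = hf:

E = hf = (6.626×10⁻³⁴ J·s)(5.609e+14 Hz)
E = 2.3197 eV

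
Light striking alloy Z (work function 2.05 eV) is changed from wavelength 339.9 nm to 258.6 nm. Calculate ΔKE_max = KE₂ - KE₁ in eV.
1.1468 eV

Using Einstein's equation: KE_max = hc/λ - φ

For λ₁ = 339.9 nm:
KE₁ = hc/λ₁ - φ = 3.6477 - 2.05 = 1.5977 eV

For λ₂ = 258.6 nm:
KE₂ = hc/λ₂ - φ = 4.7944 - 2.05 = 2.7444 eV

Change in KE:
ΔKE = KE₂ - KE₁ = 2.7444 - 1.5977 = 1.1468 eV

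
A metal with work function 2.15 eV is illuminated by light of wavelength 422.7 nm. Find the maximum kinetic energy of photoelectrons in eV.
0.7831 eV

Using Einstein's photoelectric equation: KE_max = hf - φ = hc/λ - φ

First, calculate the photon energy:
E_photon = hc/λ = (6.626×10⁻³⁴ J·s)(3×10⁸ m/s) / (422.7×10⁻⁹ m)
E_photon = 2.9331 eV

Then, the maximum kinetic energy:
KE_max = E_photon - φ = 2.9331 eV - 2.15 eV = 0.7831 eV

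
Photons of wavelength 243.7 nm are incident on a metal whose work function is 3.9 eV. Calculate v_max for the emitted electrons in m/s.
6.4633e+05 m/s

First, find the maximum kinetic energy:
E_photon = hc/λ = 5.0876 eV
KE_max = E_photon - φ = 5.0876 - 3.9 = 1.1876 eV

Convert to Joules: KE_max = 1.1876 × 1.602×10⁻¹⁹ J = 1.9027e-19 J

Then use KE = ½mv² to find velocity:
v = √(2·KE/m) = √(2 × 1.9027e-19 J / 9.109e-31 kg)
v = 6.4633e+05 m/s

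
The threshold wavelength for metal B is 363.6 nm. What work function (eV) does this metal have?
3.41 eV

At the threshold wavelength, photon energy equals work function:
φ = hc/λ₀

Calculating:
φ = (6.626×10⁻³⁴ J·s)(3×10⁸ m/s) / (363.6×10⁻⁹ m)
φ = 3.41 eV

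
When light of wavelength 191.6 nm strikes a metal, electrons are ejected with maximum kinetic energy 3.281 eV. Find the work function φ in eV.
3.19 eV

From Einstein's photoelectric equation: KE_max = hf - φ = hc/λ - φ

Rearranging for φ:
φ = hc/λ - KE_max

Calculate photon energy:
E_photon = hc/λ = 6.4710 eV

Therefore:
φ = 6.4710 - 3.281 = 3.19 eV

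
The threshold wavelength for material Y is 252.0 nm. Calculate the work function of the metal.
4.92 eV

At the threshold wavelength, photon energy equals work function:
φ = hc/λ₀

Calculating:
φ = (6.626×10⁻³⁴ J·s)(3×10⁸ m/s) / (252.0×10⁻⁹ m)
φ = 4.92 eV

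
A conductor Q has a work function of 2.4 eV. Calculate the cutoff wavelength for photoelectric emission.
516.60 nm

The threshold wavelength is when the photon energy equals the work function:
hc/λ₀ = φ

Solving for λ₀:
λ₀ = hc/φ = (6.626×10⁻³⁴ J·s)(3×10⁸ m/s) / (2.4 eV × 1.602×10⁻¹⁹ J/eV)
λ₀ = 516.60 nm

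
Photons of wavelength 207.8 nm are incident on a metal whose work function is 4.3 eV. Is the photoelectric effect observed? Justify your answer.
Yes

For photoemission, the photon energy must exceed the work function.

Photon energy: E = hc/λ = 5.9665 eV
Work function: φ = 4.3 eV

Since E_photon (5.9665 eV) > φ (4.3 eV), photoemission WILL occur.
The threshold wavelength is λ₀ = hc/φ = 288.3 nm.
Since 207.8 nm < 288.3 nm, the light has sufficient energy.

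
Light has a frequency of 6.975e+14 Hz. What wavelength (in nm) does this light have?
429.81 nm

Using the wave equation: c = fλ

Solving for wavelength:
λ = c/f = (3×10⁸ m/s) / (6.975e+14 Hz)
λ = 429.81 nm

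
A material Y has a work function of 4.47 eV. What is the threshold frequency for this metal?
1.0808e+15 Hz

The threshold frequency is when the photon energy equals the work function:
hf₀ = φ

Solving for f₀:
f₀ = φ/h = (4.47 eV × 1.602×10⁻¹⁹ J/eV) / (6.626×10⁻³⁴ J·s)
f₀ = 1.0808e+15 Hz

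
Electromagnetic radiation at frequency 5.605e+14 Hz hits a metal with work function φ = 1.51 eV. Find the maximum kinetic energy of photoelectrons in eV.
0.8080 eV

Using Einstein's photoelectric equation: KE_max = hf - φ

First, calculate the photon energy:
E_photon = hf = (6.626×10⁻³⁴ J·s)(5.605e+14 Hz)
E_photon = 2.3180 eV

Then, the maximum kinetic energy:
KE_max = E_photon - φ = 2.3180 eV - 1.51 eV = 0.8080 eV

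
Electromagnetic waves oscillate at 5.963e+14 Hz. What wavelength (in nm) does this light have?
502.75 nm

Using the wave equation: c = fλ

Solving for wavelength:
λ = c/f = (3×10⁸ m/s) / (5.963e+14 Hz)
λ = 502.75 nm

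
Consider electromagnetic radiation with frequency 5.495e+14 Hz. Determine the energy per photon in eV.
2.2725 eV

Using E = hf:

E = hf = (6.626×10⁻³⁴ J·s)(5.495e+14 Hz)
E = 2.2725 eV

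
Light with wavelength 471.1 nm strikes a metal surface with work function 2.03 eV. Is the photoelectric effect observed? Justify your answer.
Yes

For photoemission, the photon energy must exceed the work function.

Photon energy: E = hc/λ = 2.6318 eV
Work function: φ = 2.03 eV

Since E_photon (2.6318 eV) > φ (2.03 eV), photoemission WILL occur.
The threshold wavelength is λ₀ = hc/φ = 610.8 nm.
Since 471.1 nm < 610.8 nm, the light has sufficient energy.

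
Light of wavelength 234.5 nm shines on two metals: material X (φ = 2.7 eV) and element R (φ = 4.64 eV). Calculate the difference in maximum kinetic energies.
1.9400 eV

Using KE_max = hc/λ - φ for each metal:

Photon energy: E = hc/λ = 5.2872 eV

For material X (φ₁ = 2.7 eV):
KE₁ = E - φ₁ = 5.2872 - 2.7 = 2.5872 eV

For element R (φ₂ = 4.64 eV):
KE₂ = E - φ₂ = 5.2872 - 4.64 = 0.6472 eV

Difference:
ΔKE = KE₁ - KE₂ = 2.5872 - 0.6472 = 1.9400 eV

Note: The difference equals the difference in work functions: 4.64 - 2.7 = 1.94 eV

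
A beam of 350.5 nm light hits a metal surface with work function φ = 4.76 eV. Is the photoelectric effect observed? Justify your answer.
No

For photoemission, the photon energy must exceed the work function.

Photon energy: E = hc/λ = 3.5374 eV
Work function: φ = 4.76 eV

Since E_photon (3.5374 eV) < φ (4.76 eV), photoemission will NOT occur.
The threshold wavelength is λ₀ = hc/φ = 260.5 nm.
Since 350.5 nm > 260.5 nm, the photons lack sufficient energy.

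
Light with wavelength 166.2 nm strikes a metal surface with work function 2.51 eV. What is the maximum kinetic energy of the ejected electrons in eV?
4.9499 eV

Using Einstein's photoelectric equation: KE_max = hf - φ = hc/λ - φ

First, calculate the photon energy:
E_photon = hc/λ = (6.626×10⁻³⁴ J·s)(3×10⁸ m/s) / (166.2×10⁻⁹ m)
E_photon = 7.4599 eV

Then, the maximum kinetic energy:
KE_max = E_photon - φ = 7.4599 eV - 2.51 eV = 4.9499 eV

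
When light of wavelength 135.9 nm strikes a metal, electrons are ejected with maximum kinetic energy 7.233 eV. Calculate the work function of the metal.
1.89 eV

From Einstein's photoelectric equation: KE_max = hf - φ = hc/λ - φ

Rearranging for φ:
φ = hc/λ - KE_max

Calculate photon energy:
E_photon = hc/λ = 9.1232 eV

Therefore:
φ = 9.1232 - 7.233 = 1.89 eV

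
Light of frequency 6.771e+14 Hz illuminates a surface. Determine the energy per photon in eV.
2.8003 eV

Using E = hf:

E = hf = (6.626×10⁻³⁴ J·s)(6.771e+14 Hz)
E = 2.8003 eV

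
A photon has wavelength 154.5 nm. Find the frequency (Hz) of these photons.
1.9404e+15 Hz

Using the wave equation: c = fλ

Solving for frequency:
f = c/λ = (3×10⁸ m/s) / (154.5×10⁻⁹ m)
f = 1.9404e+15 Hz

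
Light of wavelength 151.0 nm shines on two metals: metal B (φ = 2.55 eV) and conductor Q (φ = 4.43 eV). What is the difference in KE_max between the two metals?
1.8800 eV

Using KE_max = hc/λ - φ for each metal:

Photon energy: E = hc/λ = 8.2109 eV

For metal B (φ₁ = 2.55 eV):
KE₁ = E - φ₁ = 8.2109 - 2.55 = 5.6609 eV

For conductor Q (φ₂ = 4.43 eV):
KE₂ = E - φ₂ = 8.2109 - 4.43 = 3.7809 eV

Difference:
ΔKE = KE₁ - KE₂ = 5.6609 - 3.7809 = 1.8800 eV

Note: The difference equals the difference in work functions: 4.43 - 2.55 = 1.88 eV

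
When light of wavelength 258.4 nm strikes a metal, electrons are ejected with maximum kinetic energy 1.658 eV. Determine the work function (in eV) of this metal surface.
3.14 eV

From Einstein's photoelectric equation: KE_max = hf - φ = hc/λ - φ

Rearranging for φ:
φ = hc/λ - KE_max

Calculate photon energy:
E_photon = hc/λ = 4.7982 eV

Therefore:
φ = 4.7982 - 1.658 = 3.14 eV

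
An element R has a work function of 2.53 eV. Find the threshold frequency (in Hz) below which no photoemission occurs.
6.1175e+14 Hz

The threshold frequency is when the photon energy equals the work function:
hf₀ = φ

Solving for f₀:
f₀ = φ/h = (2.53 eV × 1.602×10⁻¹⁹ J/eV) / (6.626×10⁻³⁴ J·s)
f₀ = 6.1175e+14 Hz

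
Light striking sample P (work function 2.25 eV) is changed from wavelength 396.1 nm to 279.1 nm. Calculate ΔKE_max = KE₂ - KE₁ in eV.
1.3122 eV

Using Einstein's equation: KE_max = hc/λ - φ

For λ₁ = 396.1 nm:
KE₁ = hc/λ₁ - φ = 3.1301 - 2.25 = 0.8801 eV

For λ₂ = 279.1 nm:
KE₂ = hc/λ₂ - φ = 4.4423 - 2.25 = 2.1923 eV

Change in KE:
ΔKE = KE₂ - KE₁ = 2.1923 - 0.8801 = 1.3122 eV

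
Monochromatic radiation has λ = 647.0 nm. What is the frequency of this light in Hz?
4.6336e+14 Hz

Using the wave equation: c = fλ

Solving for frequency:
f = c/λ = (3×10⁸ m/s) / (647.0×10⁻⁹ m)
f = 4.6336e+14 Hz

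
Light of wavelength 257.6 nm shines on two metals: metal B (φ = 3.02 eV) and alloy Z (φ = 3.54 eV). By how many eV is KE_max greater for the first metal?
0.5200 eV

Using KE_max = hc/λ - φ for each metal:

Photon energy: E = hc/λ = 4.8131 eV

For metal B (φ₁ = 3.02 eV):
KE₁ = E - φ₁ = 4.8131 - 3.02 = 1.7931 eV

For alloy Z (φ₂ = 3.54 eV):
KE₂ = E - φ₂ = 4.8131 - 3.54 = 1.2731 eV

Difference:
ΔKE = KE₁ - KE₂ = 1.7931 - 1.2731 = 0.5200 eV

Note: The difference equals the difference in work functions: 3.54 - 3.02 = 0.52 eV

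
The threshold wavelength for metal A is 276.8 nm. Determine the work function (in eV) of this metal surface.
4.48 eV

At the threshold wavelength, photon energy equals work function:
φ = hc/λ₀

Calculating:
φ = (6.626×10⁻³⁴ J·s)(3×10⁸ m/s) / (276.8×10⁻⁹ m)
φ = 4.48 eV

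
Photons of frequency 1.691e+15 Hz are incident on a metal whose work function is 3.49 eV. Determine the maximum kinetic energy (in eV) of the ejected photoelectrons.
3.5034 eV

Using Einstein's photoelectric equation: KE_max = hf - φ

First, calculate the photon energy:
E_photon = hf = (6.626×10⁻³⁴ J·s)(1.691e+15 Hz)
E_photon = 6.9934 eV

Then, the maximum kinetic energy:
KE_max = E_photon - φ = 6.9934 eV - 3.49 eV = 3.5034 eV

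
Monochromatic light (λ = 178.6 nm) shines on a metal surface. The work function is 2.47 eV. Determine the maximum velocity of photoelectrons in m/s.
1.2542e+06 m/s

First, find the maximum kinetic energy:
E_photon = hc/λ = 6.9420 eV
KE_max = E_photon - φ = 6.9420 - 2.47 = 4.4720 eV

Convert to Joules: KE_max = 4.4720 × 1.602×10⁻¹⁹ J = 7.1649e-19 J

Then use KE = ½mv² to find velocity:
v = √(2·KE/m) = √(2 × 7.1649e-19 J / 9.109e-31 kg)
v = 1.2542e+06 m/s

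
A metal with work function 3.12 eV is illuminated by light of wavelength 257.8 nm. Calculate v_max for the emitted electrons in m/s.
7.7087e+05 m/s

First, find the maximum kinetic energy:
E_photon = hc/λ = 4.8093 eV
KE_max = E_photon - φ = 4.8093 - 3.12 = 1.6893 eV

Convert to Joules: KE_max = 1.6893 × 1.602×10⁻¹⁹ J = 2.7066e-19 J

Then use KE = ½mv² to find velocity:
v = √(2·KE/m) = √(2 × 2.7066e-19 J / 9.109e-31 kg)
v = 7.7087e+05 m/s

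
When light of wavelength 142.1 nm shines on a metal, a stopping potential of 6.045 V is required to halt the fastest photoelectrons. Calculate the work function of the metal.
2.68 eV

The stopping potential gives the maximum kinetic energy: KE_max = eV_s = 6.045 eV

From Einstein's photoelectric equation: KE_max = hc/λ - φ
Rearranging: φ = hc/λ - KE_max

Calculate photon energy:
E_photon = hc/λ = (6.626×10⁻³⁴ J·s)(3×10⁸ m/s) / (142.1×10⁻⁹ m) = 8.7251 eV

Therefore:
φ = 8.7251 - 6.045 = 2.68 eV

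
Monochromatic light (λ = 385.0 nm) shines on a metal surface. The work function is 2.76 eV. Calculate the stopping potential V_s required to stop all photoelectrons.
0.4604 V

The stopping potential V_s satisfies: eV_s = KE_max

First, find KE_max using Einstein's equation:
E_photon = hc/λ = 3.2204 eV
KE_max = E_photon - φ = 3.2204 - 2.76 = 0.4604 eV

Since eV_s = KE_max:
V_s = KE_max/e = 0.4604 V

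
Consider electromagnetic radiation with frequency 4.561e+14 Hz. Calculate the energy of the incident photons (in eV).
1.8863 eV

Using E = hf:

E = hf = (6.626×10⁻³⁴ J·s)(4.561e+14 Hz)
E = 1.8863 eV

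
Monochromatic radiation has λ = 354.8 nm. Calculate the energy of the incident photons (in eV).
3.4945 eV

Using E = hf = hc/λ:

E = hc/λ = (6.626×10⁻³⁴ J·s)(3×10⁸ m/s) / (354.8×10⁻⁹ m)
E = 3.4945 eV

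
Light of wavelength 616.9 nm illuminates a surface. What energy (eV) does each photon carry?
2.0098 eV

Using E = hf = hc/λ:

E = hc/λ = (6.626×10⁻³⁴ J·s)(3×10⁸ m/s) / (616.9×10⁻⁹ m)
E = 2.0098 eV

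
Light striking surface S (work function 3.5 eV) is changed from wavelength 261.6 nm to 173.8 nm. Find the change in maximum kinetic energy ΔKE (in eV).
2.3943 eV

Using Einstein's equation: KE_max = hc/λ - φ

For λ₁ = 261.6 nm:
KE₁ = hc/λ₁ - φ = 4.7395 - 3.5 = 1.2395 eV

For λ₂ = 173.8 nm:
KE₂ = hc/λ₂ - φ = 7.1337 - 3.5 = 3.6337 eV

Change in KE:
ΔKE = KE₂ - KE₁ = 3.6337 - 1.2395 = 2.3943 eV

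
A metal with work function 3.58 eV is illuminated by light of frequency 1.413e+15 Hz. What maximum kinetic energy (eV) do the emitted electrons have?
2.2637 eV

Using Einstein's photoelectric equation: KE_max = hf - φ

First, calculate the photon energy:
E_photon = hf = (6.626×10⁻³⁴ J·s)(1.413e+15 Hz)
E_photon = 5.8437 eV

Then, the maximum kinetic energy:
KE_max = E_photon - φ = 5.8437 eV - 3.58 eV = 2.2637 eV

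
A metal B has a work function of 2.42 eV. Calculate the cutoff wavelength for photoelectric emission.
512.33 nm

The threshold wavelength is when the photon energy equals the work function:
hc/λ₀ = φ

Solving for λ₀:
λ₀ = hc/φ = (6.626×10⁻³⁴ J·s)(3×10⁸ m/s) / (2.42 eV × 1.602×10⁻¹⁹ J/eV)
λ₀ = 512.33 nm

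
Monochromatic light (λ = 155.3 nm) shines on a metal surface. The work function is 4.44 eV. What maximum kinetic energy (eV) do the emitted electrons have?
3.5435 eV

Using Einstein's photoelectric equation: KE_max = hf - φ = hc/λ - φ

First, calculate the photon energy:
E_photon = hc/λ = (6.626×10⁻³⁴ J·s)(3×10⁸ m/s) / (155.3×10⁻⁹ m)
E_photon = 7.9835 eV

Then, the maximum kinetic energy:
KE_max = E_photon - φ = 7.9835 eV - 4.44 eV = 3.5435 eV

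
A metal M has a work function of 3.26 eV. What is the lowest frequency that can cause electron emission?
7.8826e+14 Hz

The threshold frequency is when the photon energy equals the work function:
hf₀ = φ

Solving for f₀:
f₀ = φ/h = (3.26 eV × 1.602×10⁻¹⁹ J/eV) / (6.626×10⁻³⁴ J·s)
f₀ = 7.8826e+14 Hz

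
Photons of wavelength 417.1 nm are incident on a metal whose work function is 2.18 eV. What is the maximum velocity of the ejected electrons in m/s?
5.2800e+05 m/s

First, find the maximum kinetic energy:
E_photon = hc/λ = 2.9725 eV
KE_max = E_photon - φ = 2.9725 - 2.18 = 0.7925 eV

Convert to Joules: KE_max = 0.7925 × 1.602×10⁻¹⁹ J = 1.2698e-19 J

Then use KE = ½mv² to find velocity:
v = √(2·KE/m) = √(2 × 1.2698e-19 J / 9.109e-31 kg)
v = 5.2800e+05 m/s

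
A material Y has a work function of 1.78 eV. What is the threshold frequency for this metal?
4.3040e+14 Hz

The threshold frequency is when the photon energy equals the work function:
hf₀ = φ

Solving for f₀:
f₀ = φ/h = (1.78 eV × 1.602×10⁻¹⁹ J/eV) / (6.626×10⁻³⁴ J·s)
f₀ = 4.3040e+14 Hz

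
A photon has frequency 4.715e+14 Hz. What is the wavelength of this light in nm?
635.83 nm

Using the wave equation: c = fλ

Solving for wavelength:
λ = c/f = (3×10⁸ m/s) / (4.715e+14 Hz)
λ = 635.83 nm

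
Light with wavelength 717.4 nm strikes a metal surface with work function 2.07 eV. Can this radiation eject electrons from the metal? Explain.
No

For photoemission, the photon energy must exceed the work function.

Photon energy: E = hc/λ = 1.7282 eV
Work function: φ = 2.07 eV

Since E_photon (1.7282 eV) < φ (2.07 eV), photoemission will NOT occur.
The threshold wavelength is λ₀ = hc/φ = 599.0 nm.
Since 717.4 nm > 599.0 nm, the photons lack sufficient energy.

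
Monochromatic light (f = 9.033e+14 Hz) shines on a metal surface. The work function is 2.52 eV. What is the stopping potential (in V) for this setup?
1.2157 V

The stopping potential V_s satisfies: eV_s = KE_max

First, find KE_max using Einstein's equation:
E_photon = hf = (6.626×10⁻³⁴ J·s)(9.033e+14 Hz) = 3.7357 eV
KE_max = E_photon - φ = 3.7357 - 2.52 = 1.2157 eV

Since eV_s = KE_max:
V_s = KE_max/e = 1.2157 V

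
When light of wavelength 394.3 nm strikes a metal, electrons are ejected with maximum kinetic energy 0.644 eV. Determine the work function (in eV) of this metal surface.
2.50 eV

From Einstein's photoelectric equation: KE_max = hf - φ = hc/λ - φ

Rearranging for φ:
φ = hc/λ - KE_max

Calculate photon energy:
E_photon = hc/λ = 3.1444 eV

Therefore:
φ = 3.1444 - 0.644 = 2.50 eV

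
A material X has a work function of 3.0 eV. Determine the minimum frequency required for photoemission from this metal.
7.2540e+14 Hz

The threshold frequency is when the photon energy equals the work function:
hf₀ = φ

Solving for f₀:
f₀ = φ/h = (3.0 eV × 1.602×10⁻¹⁹ J/eV) / (6.626×10⁻³⁴ J·s)
f₀ = 7.2540e+14 Hz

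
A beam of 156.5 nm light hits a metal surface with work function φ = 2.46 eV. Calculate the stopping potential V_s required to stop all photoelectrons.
5.4623 V

The stopping potential V_s satisfies: eV_s = KE_max

First, find KE_max using Einstein's equation:
E_photon = hc/λ = 7.9223 eV
KE_max = E_photon - φ = 7.9223 - 2.46 = 5.4623 eV

Since eV_s = KE_max:
V_s = KE_max/e = 5.4623 V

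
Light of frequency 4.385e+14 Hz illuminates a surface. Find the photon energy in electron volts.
1.8135 eV

Using E = hf:

E = hf = (6.626×10⁻³⁴ J·s)(4.385e+14 Hz)
E = 1.8135 eV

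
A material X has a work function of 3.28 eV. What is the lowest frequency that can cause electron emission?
7.9310e+14 Hz

The threshold frequency is when the photon energy equals the work function:
hf₀ = φ

Solving for f₀:
f₀ = φ/h = (3.28 eV × 1.602×10⁻¹⁹ J/eV) / (6.626×10⁻³⁴ J·s)
f₀ = 7.9310e+14 Hz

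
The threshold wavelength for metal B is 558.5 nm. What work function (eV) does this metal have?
2.22 eV

At the threshold wavelength, photon energy equals work function:
φ = hc/λ₀

Calculating:
φ = (6.626×10⁻³⁴ J·s)(3×10⁸ m/s) / (558.5×10⁻⁹ m)
φ = 2.22 eV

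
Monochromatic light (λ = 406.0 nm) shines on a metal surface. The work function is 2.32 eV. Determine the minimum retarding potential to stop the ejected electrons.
0.7338 V

The stopping potential V_s satisfies: eV_s = KE_max

First, find KE_max using Einstein's equation:
E_photon = hc/λ = 3.0538 eV
KE_max = E_photon - φ = 3.0538 - 2.32 = 0.7338 eV

Since eV_s = KE_max:
V_s = KE_max/e = 0.7338 V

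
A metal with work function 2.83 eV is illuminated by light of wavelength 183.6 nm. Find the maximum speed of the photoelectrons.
1.1747e+06 m/s

First, find the maximum kinetic energy:
E_photon = hc/λ = 6.7530 eV
KE_max = E_photon - φ = 6.7530 - 2.83 = 3.9230 eV

Convert to Joules: KE_max = 3.9230 × 1.602×10⁻¹⁹ J = 6.2853e-19 J

Then use KE = ½mv² to find velocity:
v = √(2·KE/m) = √(2 × 6.2853e-19 J / 9.109e-31 kg)
v = 1.1747e+06 m/s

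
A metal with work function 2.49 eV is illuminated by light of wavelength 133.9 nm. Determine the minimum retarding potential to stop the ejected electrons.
6.7695 V

The stopping potential V_s satisfies: eV_s = KE_max

First, find KE_max using Einstein's equation:
E_photon = hc/λ = 9.2595 eV
KE_max = E_photon - φ = 9.2595 - 2.49 = 6.7695 eV

Since eV_s = KE_max:
V_s = KE_max/e = 6.7695 V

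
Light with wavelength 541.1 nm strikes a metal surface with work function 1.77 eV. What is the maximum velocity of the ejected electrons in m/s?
4.2824e+05 m/s

First, find the maximum kinetic energy:
E_photon = hc/λ = 2.2913 eV
KE_max = E_photon - φ = 2.2913 - 1.77 = 0.5213 eV

Convert to Joules: KE_max = 0.5213 × 1.602×10⁻¹⁹ J = 8.3527e-20 J

Then use KE = ½mv² to find velocity:
v = √(2·KE/m) = √(2 × 8.3527e-20 J / 9.109e-31 kg)
v = 4.2824e+05 m/s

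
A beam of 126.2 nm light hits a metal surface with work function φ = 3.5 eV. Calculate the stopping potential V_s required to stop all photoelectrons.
6.3244 V

The stopping potential V_s satisfies: eV_s = KE_max

First, find KE_max using Einstein's equation:
E_photon = hc/λ = 9.8244 eV
KE_max = E_photon - φ = 9.8244 - 3.5 = 6.3244 eV

Since eV_s = KE_max:
V_s = KE_max/e = 6.3244 V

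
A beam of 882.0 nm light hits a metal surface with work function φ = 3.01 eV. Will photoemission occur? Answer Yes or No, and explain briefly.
No

For photoemission, the photon energy must exceed the work function.

Photon energy: E = hc/λ = 1.4057 eV
Work function: φ = 3.01 eV

Since E_photon (1.4057 eV) < φ (3.01 eV), photoemission will NOT occur.
The threshold wavelength is λ₀ = hc/φ = 411.9 nm.
Since 882.0 nm > 411.9 nm, the photons lack sufficient energy.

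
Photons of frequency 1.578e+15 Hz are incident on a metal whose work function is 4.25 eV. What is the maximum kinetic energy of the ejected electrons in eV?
2.2761 eV

Using Einstein's photoelectric equation: KE_max = hf - φ

First, calculate the photon energy:
E_photon = hf = (6.626×10⁻³⁴ J·s)(1.578e+15 Hz)
E_photon = 6.5261 eV

Then, the maximum kinetic energy:
KE_max = E_photon - φ = 6.5261 eV - 4.25 eV = 2.2761 eV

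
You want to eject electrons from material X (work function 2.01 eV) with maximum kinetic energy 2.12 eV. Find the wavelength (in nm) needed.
300.20 nm

From Einstein's equation: KE_max = hc/λ - φ

Rearranging for λ:
hc/λ = KE_max + φ
λ = hc/(KE_max + φ)

Required photon energy:
E_photon = KE_max + φ = 2.12 + 2.01 = 4.13 eV

Required wavelength:
λ = hc/E_photon = (6.626×10⁻³⁴)(3×10⁸) / (4.13 × 1.602×10⁻¹⁹)
λ = 300.20 nm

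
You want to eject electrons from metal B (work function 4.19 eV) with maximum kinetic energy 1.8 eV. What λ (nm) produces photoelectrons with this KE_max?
206.99 nm

From Einstein's equation: KE_max = hc/λ - φ

Rearranging for λ:
hc/λ = KE_max + φ
λ = hc/(KE_max + φ)

Required photon energy:
E_photon = KE_max + φ = 1.8 + 4.19 = 5.99 eV

Required wavelength:
λ = hc/E_photon = (6.626×10⁻³⁴)(3×10⁸) / (5.99 × 1.602×10⁻¹⁹)
λ = 206.99 nm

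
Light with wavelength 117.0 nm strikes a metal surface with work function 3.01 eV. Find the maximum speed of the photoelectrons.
1.6337e+06 m/s

First, find the maximum kinetic energy:
E_photon = hc/λ = 10.5969 eV
KE_max = E_photon - φ = 10.5969 - 3.01 = 7.5869 eV

Convert to Joules: KE_max = 7.5869 × 1.602×10⁻¹⁹ J = 1.2156e-18 J

Then use KE = ½mv² to find velocity:
v = √(2·KE/m) = √(2 × 1.2156e-18 J / 9.109e-31 kg)
v = 1.6337e+06 m/s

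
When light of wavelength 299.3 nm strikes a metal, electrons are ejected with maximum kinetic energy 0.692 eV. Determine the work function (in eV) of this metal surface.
3.45 eV

From Einstein's photoelectric equation: KE_max = hf - φ = hc/λ - φ

Rearranging for φ:
φ = hc/λ - KE_max

Calculate photon energy:
E_photon = hc/λ = 4.1425 eV

Therefore:
φ = 4.1425 - 0.692 = 3.45 eV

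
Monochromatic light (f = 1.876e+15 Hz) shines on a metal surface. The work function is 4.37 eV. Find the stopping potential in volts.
3.3885 V

The stopping potential V_s satisfies: eV_s = KE_max

First, find KE_max using Einstein's equation:
E_photon = hf = (6.626×10⁻³⁴ J·s)(1.876e+15 Hz) = 7.7585 eV
KE_max = E_photon - φ = 7.7585 - 4.37 = 3.3885 eV

Since eV_s = KE_max:
V_s = KE_max/e = 3.3885 V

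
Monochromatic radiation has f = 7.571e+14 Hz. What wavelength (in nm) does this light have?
395.97 nm

Using the wave equation: c = fλ

Solving for wavelength:
λ = c/f = (3×10⁸ m/s) / (7.571e+14 Hz)
λ = 395.97 nm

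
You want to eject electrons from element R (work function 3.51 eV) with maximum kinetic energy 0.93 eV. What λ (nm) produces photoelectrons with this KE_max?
279.24 nm

From Einstein's equation: KE_max = hc/λ - φ

Rearranging for λ:
hc/λ = KE_max + φ
λ = hc/(KE_max + φ)

Required photon energy:
E_photon = KE_max + φ = 0.93 + 3.51 = 4.44 eV

Required wavelength:
λ = hc/E_photon = (6.626×10⁻³⁴)(3×10⁸) / (4.44 × 1.602×10⁻¹⁹)
λ = 279.24 nm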